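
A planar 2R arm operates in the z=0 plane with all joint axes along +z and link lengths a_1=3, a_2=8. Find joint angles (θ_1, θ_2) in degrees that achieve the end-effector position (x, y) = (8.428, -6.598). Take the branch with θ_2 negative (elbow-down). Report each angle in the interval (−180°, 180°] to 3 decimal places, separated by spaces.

-16.104 -30.011

cos θ_2 = (114.5648−3²−8²)/(2·3·8) = 0.8659; θ_2 = -30.0106° (elbow-down)
β = atan2(-6.5980,8.4280) = -38.0562°; ψ = atan2(-4.0013,9.9275) = -21.9520°
θ_1 = β − ψ = -16.1042°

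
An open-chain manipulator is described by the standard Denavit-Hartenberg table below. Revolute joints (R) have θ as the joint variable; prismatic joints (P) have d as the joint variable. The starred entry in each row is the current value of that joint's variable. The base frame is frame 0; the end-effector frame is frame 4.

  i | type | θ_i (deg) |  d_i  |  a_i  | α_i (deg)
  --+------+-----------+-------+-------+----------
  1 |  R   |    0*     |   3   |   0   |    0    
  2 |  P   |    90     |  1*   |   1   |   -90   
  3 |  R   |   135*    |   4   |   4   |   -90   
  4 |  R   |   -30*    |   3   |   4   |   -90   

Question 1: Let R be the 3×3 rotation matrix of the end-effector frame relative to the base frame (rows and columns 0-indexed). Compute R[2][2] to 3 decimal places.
-0.354

End-effector z-axis (col 2 of R) = (0.8660,-0.3536,-0.3536)
R[2][2] = -0.3536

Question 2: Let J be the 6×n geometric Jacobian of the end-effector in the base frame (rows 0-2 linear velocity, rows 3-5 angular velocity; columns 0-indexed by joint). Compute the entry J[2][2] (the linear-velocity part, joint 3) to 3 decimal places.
7.399

axis z_2 = (-1.0000,0.0000,0.0000); lever o_n−o_2 = (-6.0000,-7.3992,-3.1566)
cross product → J_v[:, 2] = (0.0000,-3.1566,7.3992)
J_ω[:, 2] = z_2
entry J[2][2] = 7.3992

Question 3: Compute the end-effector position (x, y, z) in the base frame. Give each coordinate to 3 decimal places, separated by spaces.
-6.000 -6.399 0.843

after link 1: o_1 = (0.0000, 0.0000, 3.0000)
after link 2: o_2 = (0.0000, 1.0000, 4.0000)
after link 3: o_3 = (-4.0000, -1.8284, 1.1716)
after link 4: o_4 = (-6.0000, -6.3992, 0.8434)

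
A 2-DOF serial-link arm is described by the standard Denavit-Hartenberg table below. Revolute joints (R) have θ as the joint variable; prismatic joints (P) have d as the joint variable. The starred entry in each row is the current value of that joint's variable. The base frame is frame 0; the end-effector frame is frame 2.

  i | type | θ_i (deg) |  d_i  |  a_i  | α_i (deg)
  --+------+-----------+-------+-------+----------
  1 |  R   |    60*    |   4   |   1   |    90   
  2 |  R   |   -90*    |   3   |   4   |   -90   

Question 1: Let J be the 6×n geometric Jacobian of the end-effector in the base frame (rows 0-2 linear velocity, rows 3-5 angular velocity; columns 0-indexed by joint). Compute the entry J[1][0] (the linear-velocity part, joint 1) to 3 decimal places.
axis z_0 = ẑ; lever o_n−o_0 = (3.0981,-0.6340,0.0000)
cross product → J_v[:, 0] = (0.6340,3.0981,-0.0000)
J_ω[:, 0] = z_0
entry J[1][0] = 3.0981

3.098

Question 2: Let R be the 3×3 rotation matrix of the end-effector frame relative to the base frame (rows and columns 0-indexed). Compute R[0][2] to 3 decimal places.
End-effector z-axis (col 2 of R) = (0.5000,0.8660,0.0000)
R[0][2] = 0.5000

0.500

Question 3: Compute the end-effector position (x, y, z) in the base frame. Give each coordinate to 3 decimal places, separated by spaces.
3.098 -0.634 0.000

after link 1: o_1 = (0.5000, 0.8660, 4.0000)
after link 2: o_2 = (3.0981, -0.6340, 0.0000)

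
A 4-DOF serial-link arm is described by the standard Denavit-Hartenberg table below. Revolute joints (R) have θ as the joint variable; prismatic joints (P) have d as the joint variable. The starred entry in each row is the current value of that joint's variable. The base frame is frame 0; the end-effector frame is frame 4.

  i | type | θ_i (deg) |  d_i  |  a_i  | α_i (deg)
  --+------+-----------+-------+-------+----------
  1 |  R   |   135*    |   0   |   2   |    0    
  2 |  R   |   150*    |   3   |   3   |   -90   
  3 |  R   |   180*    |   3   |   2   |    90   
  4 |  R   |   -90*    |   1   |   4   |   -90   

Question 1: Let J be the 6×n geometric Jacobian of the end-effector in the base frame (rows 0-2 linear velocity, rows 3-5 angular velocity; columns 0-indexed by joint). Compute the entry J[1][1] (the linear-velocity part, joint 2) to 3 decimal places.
-0.707

axis z_1 = (0.0000,0.0000,1.0000); lever o_n−o_1 = (-0.7071,-1.2247,2.0000)
cross product → J_v[:, 1] = (1.2247,-0.7071,0.0000)
J_ω[:, 1] = z_1
entry J[1][1] = -0.7071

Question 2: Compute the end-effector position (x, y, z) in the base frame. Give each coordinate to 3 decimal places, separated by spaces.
-2.121 0.189 2.000

after link 1: o_1 = (-1.4142, 1.4142, 0.0000)
after link 2: o_2 = (-0.6378, -1.4836, 3.0000)
after link 3: o_3 = (1.7424, 1.2247, 3.0000)
after link 4: o_4 = (-2.1213, 0.1895, 2.0000)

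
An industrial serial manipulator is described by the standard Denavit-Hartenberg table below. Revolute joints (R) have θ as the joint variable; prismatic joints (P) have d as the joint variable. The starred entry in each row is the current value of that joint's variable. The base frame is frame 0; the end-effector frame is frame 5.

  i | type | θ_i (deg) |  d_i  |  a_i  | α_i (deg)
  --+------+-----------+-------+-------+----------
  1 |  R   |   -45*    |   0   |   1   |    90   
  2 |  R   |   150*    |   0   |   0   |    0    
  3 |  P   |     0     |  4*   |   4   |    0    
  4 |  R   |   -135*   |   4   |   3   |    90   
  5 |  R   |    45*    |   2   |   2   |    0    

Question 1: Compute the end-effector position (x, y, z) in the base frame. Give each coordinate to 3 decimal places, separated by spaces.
-5.018 -8.295 1.211

after link 1: o_1 = (0.7071, -0.7071, 0.0000)
after link 2: o_2 = (0.7071, -0.7071, 0.0000)
after link 3: o_3 = (-4.5708, -1.0860, 2.0000)
after link 4: o_4 = (-5.3502, -5.9635, 2.7765)
after link 5: o_5 = (-5.0182, -8.2955, 1.2106)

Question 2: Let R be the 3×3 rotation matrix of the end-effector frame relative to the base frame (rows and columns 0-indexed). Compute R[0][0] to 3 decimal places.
End-effector x-axis (col 0 of R) = (-0.0170,-0.9830,0.1830)
R[0][0] = -0.0170

-0.017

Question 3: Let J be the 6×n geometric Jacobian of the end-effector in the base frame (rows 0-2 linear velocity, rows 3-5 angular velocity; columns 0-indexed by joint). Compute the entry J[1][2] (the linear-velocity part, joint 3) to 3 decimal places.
-0.707

prismatic axis z_2 = (-0.7071,-0.7071,0.0000)
J_v[:, 2] = z_2; J_ω[:, 2] = (0,0,0)
entry J[1][2] = -0.7071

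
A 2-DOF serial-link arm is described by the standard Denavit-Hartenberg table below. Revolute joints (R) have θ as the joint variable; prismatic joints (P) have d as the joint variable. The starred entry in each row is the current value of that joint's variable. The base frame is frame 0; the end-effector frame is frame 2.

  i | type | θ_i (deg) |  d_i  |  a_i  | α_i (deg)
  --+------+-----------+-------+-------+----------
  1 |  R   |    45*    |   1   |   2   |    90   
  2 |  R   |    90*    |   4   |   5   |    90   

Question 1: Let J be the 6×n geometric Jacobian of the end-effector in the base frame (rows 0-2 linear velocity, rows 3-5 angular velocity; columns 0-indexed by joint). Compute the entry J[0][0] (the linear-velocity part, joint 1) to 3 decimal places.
axis z_0 = ẑ; lever o_n−o_0 = (4.2426,-1.4142,6.0000)
cross product → J_v[:, 0] = (1.4142,4.2426,-0.0000)
J_ω[:, 0] = z_0
entry J[0][0] = 1.4142

1.414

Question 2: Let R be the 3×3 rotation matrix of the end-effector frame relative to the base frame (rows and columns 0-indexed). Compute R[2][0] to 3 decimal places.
1.000

End-effector x-axis (col 0 of R) = (0.0000,0.0000,1.0000)
R[2][0] = 1.0000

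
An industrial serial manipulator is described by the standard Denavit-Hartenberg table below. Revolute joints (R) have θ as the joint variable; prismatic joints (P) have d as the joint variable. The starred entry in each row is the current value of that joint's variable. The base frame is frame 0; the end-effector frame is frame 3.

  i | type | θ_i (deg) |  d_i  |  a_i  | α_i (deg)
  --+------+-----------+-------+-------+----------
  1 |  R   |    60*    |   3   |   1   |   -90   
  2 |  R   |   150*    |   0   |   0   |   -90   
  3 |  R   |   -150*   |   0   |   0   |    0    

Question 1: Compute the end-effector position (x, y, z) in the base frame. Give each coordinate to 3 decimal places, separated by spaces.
after link 1: o_1 = (0.5000, 0.8660, 3.0000)
after link 2: o_2 = (0.5000, 0.8660, 3.0000)
after link 3: o_3 = (0.5000, 0.8660, 3.0000)

0.500 0.866 3.000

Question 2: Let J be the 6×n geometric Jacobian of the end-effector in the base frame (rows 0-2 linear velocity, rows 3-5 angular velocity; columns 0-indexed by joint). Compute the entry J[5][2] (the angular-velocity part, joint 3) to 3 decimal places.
axis z_2 = (-0.2500,-0.4330,0.8660); lever o_n−o_2 = (0.0000,0.0000,0.0000)
cross product → J_v[:, 2] = (-0.0000,0.0000,0.0000)
J_ω[:, 2] = z_2
entry J[5][2] = 0.8660

0.866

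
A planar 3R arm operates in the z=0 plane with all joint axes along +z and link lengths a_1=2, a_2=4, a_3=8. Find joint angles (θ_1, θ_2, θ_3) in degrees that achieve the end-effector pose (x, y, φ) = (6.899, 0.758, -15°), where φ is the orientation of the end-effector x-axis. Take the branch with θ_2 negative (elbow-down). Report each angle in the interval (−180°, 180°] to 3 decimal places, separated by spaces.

-147.355 -134.997 -92.648

wrist centre = target − a_3·(cos φ, sin φ) = (-0.8284, 2.8286)
cos θ_2 = (8.6870−2²−4²)/(2·2·4) = -0.7071; θ_2 = -134.9966° (elbow-down)
β = atan2(2.8286,-0.8284) = 106.3239°; ψ = atan2(-2.8286,-0.8283) = -106.3209°
θ_1 = β − ψ = 212.6448°
θ_3 = φ − θ_1 − θ_2 = -92.6482° (wrapped to (-180°,180°])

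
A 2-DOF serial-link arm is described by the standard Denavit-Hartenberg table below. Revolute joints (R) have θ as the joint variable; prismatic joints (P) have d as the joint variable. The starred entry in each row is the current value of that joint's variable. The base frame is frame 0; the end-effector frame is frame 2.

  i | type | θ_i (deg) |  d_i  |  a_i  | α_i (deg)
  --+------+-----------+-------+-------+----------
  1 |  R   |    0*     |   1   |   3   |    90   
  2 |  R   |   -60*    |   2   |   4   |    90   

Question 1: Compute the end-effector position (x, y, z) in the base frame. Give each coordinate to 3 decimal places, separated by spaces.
after link 1: o_1 = (3.0000, 0.0000, 1.0000)
after link 2: o_2 = (5.0000, -2.0000, -2.4641)

5.000 -2.000 -2.464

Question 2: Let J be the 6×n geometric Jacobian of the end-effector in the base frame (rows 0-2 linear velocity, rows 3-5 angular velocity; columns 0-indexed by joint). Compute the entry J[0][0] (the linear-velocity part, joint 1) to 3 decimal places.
2.000

axis z_0 = ẑ; lever o_n−o_0 = (5.0000,-2.0000,-2.4641)
cross product → J_v[:, 0] = (2.0000,5.0000,-0.0000)
J_ω[:, 0] = z_0
entry J[0][0] = 2.0000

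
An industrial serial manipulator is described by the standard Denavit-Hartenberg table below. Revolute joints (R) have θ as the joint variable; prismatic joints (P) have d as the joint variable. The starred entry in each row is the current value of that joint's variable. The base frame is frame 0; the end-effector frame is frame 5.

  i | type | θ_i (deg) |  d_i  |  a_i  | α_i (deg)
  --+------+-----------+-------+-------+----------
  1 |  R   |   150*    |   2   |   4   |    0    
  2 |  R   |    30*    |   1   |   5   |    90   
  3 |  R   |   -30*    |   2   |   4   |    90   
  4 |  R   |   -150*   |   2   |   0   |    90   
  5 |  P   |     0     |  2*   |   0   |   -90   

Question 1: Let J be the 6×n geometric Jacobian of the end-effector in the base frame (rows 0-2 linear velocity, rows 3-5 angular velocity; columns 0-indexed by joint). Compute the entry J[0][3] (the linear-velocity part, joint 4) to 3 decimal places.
1.500

axis z_3 = (0.5000,0.0000,-0.8660); lever o_n−o_3 = (1.8660,1.7321,-1.2321)
cross product → J_v[:, 3] = (1.5000,-1.0000,0.8660)
J_ω[:, 3] = z_3
entry J[0][3] = 1.5000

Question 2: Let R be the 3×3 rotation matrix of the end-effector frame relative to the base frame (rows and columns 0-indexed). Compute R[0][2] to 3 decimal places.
0.500

End-effector z-axis (col 2 of R) = (0.5000,0.0000,-0.8660)
R[0][2] = 0.5000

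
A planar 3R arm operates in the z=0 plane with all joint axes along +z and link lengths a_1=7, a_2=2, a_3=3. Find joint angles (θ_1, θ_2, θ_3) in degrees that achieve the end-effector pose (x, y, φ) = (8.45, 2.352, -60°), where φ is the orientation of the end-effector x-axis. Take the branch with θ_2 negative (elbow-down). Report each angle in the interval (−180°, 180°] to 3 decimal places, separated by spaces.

wrist centre = target − a_3·(cos φ, sin φ) = (6.9500, 4.9501)
cos θ_2 = (72.8058−7²−2²)/(2·7·2) = 0.7073; θ_2 = -44.9804° (elbow-down)
β = atan2(4.9501,6.9500) = 35.4600°; ψ = atan2(-1.4137,8.4147) = -9.5370°
θ_1 = β − ψ = 44.9971°
θ_3 = φ − θ_1 − θ_2 = -60.0167° (wrapped to (-180°,180°])

44.997 -44.980 -60.017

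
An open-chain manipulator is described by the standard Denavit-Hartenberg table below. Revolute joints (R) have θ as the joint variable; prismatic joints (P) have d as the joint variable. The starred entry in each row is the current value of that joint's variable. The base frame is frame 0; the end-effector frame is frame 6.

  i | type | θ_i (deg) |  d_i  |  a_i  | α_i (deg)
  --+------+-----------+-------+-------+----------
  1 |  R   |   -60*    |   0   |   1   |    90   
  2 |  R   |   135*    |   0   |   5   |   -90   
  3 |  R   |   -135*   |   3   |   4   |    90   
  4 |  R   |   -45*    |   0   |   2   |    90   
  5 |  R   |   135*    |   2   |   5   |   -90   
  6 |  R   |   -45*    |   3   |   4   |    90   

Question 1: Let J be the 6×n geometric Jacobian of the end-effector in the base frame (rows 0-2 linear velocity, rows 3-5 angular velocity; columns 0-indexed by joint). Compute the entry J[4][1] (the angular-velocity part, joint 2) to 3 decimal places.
axis z_1 = (-0.8660,-0.5000,0.0000); lever o_n−o_1 = (1.1460,7.6719,1.0000)
cross product → J_v[:, 1] = (-0.5000,0.8660,-6.0711)
J_ω[:, 1] = z_1
entry J[4][1] = -0.5000

-0.500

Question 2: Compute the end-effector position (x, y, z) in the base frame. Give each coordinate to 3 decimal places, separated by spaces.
after link 1: o_1 = (0.5000, -0.8660, 0.0000)
after link 2: o_2 = (-1.2678, 2.1958, 3.5355)
after link 3: o_3 = (-3.7779, 0.8867, -0.5858)
after link 4: o_4 = (-3.7904, -1.0917, -0.2929)
after link 5: o_5 = (0.2931, 2.3711, -0.8713)
after link 6: o_6 = (1.6460, 6.8059, 1.0000)

1.646 6.806 1.000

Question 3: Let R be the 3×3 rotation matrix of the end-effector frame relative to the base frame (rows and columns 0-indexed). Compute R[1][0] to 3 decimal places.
End-effector x-axis (col 0 of R) = (0.7923,0.5420,0.2803)
R[1][0] = 0.5420

0.542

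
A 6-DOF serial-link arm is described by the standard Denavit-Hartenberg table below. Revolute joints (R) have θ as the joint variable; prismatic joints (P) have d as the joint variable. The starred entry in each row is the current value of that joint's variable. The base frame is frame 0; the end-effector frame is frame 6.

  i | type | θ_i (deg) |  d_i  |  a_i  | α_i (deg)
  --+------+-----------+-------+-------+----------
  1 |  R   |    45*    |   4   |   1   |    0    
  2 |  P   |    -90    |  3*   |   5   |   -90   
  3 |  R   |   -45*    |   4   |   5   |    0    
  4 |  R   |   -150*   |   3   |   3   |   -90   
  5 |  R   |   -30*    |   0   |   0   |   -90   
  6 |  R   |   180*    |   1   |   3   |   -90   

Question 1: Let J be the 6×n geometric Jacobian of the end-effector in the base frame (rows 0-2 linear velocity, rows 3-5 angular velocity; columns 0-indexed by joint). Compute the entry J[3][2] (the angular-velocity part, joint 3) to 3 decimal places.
axis z_2 = (0.7071,0.7071,0.0000); lever o_n−o_2 = (5.1607,1.3927,3.3021)
cross product → J_v[:, 2] = (2.3349,-2.3349,-2.6643)
J_ω[:, 2] = z_2
entry J[3][2] = 0.7071

0.707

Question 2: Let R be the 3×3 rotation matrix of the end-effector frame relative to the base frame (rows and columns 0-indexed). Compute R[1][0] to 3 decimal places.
-0.945

End-effector x-axis (col 0 of R) = (0.2380,-0.9451,0.2241)
R[1][0] = -0.9451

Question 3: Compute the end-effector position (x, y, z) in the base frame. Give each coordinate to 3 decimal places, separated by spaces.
9.403 -1.436 10.302

after link 1: o_1 = (0.7071, 0.7071, 4.0000)
after link 2: o_2 = (4.2426, -2.8284, 7.0000)
after link 3: o_3 = (9.5711, -2.5000, 10.5355)
after link 4: o_4 = (9.6434, 1.6704, 9.7591)
after link 5: o_5 = (9.6434, 1.6704, 9.7591)
after link 6: o_6 = (9.4033, -1.4357, 10.3021)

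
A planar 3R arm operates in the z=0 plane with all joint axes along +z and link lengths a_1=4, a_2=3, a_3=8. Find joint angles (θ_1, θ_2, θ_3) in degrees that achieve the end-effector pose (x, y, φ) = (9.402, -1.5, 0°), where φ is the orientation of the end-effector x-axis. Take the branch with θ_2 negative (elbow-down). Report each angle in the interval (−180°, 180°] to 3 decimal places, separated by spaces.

0.002 -149.999 149.997

wrist centre = target − a_3·(cos φ, sin φ) = (1.4020, -1.5000)
cos θ_2 = (4.2156−4²−3²)/(2·4·3) = -0.8660; θ_2 = -149.9990° (elbow-down)
β = atan2(-1.5000,1.4020) = -46.9341°; ψ = atan2(-1.5000,1.4020) = -46.9360°
θ_1 = β − ψ = 0.0019°
θ_3 = φ − θ_1 − θ_2 = 149.9971° (wrapped to (-180°,180°])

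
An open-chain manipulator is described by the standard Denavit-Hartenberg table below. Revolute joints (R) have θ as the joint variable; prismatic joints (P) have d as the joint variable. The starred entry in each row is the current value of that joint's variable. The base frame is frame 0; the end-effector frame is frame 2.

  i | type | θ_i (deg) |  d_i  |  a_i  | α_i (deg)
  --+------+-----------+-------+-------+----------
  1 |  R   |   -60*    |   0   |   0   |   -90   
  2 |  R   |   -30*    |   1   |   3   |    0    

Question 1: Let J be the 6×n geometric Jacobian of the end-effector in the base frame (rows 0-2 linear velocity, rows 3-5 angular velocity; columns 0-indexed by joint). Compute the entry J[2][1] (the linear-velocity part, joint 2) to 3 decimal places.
-2.598

axis z_1 = (0.8660,0.5000,0.0000); lever o_n−o_1 = (2.1651,-1.7500,1.5000)
cross product → J_v[:, 1] = (0.7500,-1.2990,-2.5981)
J_ω[:, 1] = z_1
entry J[2][1] = -2.5981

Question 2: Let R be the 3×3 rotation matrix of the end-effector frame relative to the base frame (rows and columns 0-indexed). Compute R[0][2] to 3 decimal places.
0.866

End-effector z-axis (col 2 of R) = (0.8660,0.5000,0.0000)
R[0][2] = 0.8660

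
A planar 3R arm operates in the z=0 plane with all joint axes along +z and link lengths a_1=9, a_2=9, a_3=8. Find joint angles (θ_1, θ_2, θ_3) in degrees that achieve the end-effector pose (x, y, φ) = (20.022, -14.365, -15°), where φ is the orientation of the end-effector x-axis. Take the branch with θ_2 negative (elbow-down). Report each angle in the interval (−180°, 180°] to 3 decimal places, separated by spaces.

-30.005 -29.990 44.995

wrist centre = target − a_3·(cos φ, sin φ) = (12.2946, -12.2944)
cos θ_2 = (302.3105−9²−9²)/(2·9·9) = 0.8661; θ_2 = -29.9898° (elbow-down)
β = atan2(-12.2944,12.2946) = -44.9997°; ψ = atan2(-4.4986,16.7950) = -14.9949°
θ_1 = β − ψ = -30.0047°
θ_3 = φ − θ_1 − θ_2 = 44.9946° (wrapped to (-180°,180°])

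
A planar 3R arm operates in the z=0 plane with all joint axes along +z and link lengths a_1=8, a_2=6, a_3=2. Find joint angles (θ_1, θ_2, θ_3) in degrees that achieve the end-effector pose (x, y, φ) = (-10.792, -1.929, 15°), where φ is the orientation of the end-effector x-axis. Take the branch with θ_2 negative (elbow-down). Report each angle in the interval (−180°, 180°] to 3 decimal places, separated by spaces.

-150.002 -45.000 -149.998

wrist centre = target − a_3·(cos φ, sin φ) = (-12.7239, -2.4466)
cos θ_2 = (167.8824−8²−6²)/(2·8·6) = 0.7071; θ_2 = -44.9998° (elbow-down)
β = atan2(-2.4466,-12.7239) = -169.1156°; ψ = atan2(-4.2426,12.2427) = -19.1135°
θ_1 = β − ψ = -150.0021°
θ_3 = φ − θ_1 − θ_2 = -149.9981° (wrapped to (-180°,180°])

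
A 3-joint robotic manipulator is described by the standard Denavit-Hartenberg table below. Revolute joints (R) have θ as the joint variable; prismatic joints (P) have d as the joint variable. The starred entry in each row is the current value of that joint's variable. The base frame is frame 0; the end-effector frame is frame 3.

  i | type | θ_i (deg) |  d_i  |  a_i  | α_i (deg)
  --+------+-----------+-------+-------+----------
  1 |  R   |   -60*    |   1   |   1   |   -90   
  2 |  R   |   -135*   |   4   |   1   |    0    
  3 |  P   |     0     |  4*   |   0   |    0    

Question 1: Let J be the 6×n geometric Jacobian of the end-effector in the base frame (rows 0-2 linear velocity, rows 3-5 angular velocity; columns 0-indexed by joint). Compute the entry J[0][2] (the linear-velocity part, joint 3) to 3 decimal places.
0.866

prismatic axis z_2 = (0.8660,0.5000,0.0000)
J_v[:, 2] = z_2; J_ω[:, 2] = (0,0,0)
entry J[0][2] = 0.8660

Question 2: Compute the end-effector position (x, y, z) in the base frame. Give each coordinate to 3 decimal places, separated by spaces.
7.075 3.746 1.707

after link 1: o_1 = (0.5000, -0.8660, 1.0000)
after link 2: o_2 = (3.6105, 1.7463, 1.7071)
after link 3: o_3 = (7.0746, 3.7463, 1.7071)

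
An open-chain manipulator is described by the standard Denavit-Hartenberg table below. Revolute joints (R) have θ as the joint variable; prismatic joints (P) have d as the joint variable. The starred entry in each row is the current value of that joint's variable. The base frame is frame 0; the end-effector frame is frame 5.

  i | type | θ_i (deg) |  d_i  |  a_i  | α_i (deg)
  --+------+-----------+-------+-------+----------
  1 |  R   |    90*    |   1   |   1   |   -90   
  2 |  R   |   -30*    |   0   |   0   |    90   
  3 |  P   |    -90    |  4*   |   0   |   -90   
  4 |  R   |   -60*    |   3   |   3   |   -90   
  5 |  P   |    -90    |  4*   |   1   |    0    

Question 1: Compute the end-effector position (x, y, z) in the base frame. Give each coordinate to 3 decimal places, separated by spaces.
after link 1: o_1 = (0.0000, 1.0000, 1.0000)
after link 2: o_2 = (0.0000, 1.0000, 1.0000)
after link 3: o_3 = (-0.0000, -1.0000, 4.4641)
after link 4: o_4 = (1.5000, 0.2990, 8.2141)
after link 5: o_5 = (4.9641, 2.1651, 6.9821)

4.964 2.165 6.982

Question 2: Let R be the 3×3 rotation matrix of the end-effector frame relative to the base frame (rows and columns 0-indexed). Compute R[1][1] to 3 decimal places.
End-effector y-axis (col 1 of R) = (0.5000,-0.4330,0.7500)
R[1][1] = -0.4330

-0.433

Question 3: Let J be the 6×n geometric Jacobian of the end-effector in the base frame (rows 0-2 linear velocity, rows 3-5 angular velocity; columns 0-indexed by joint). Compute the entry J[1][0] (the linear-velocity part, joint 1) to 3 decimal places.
4.964

axis z_0 = ẑ; lever o_n−o_0 = (4.9641,2.1651,6.9821)
cross product → J_v[:, 0] = (-2.1651,4.9641,0.0000)
J_ω[:, 0] = z_0
entry J[1][0] = 4.9641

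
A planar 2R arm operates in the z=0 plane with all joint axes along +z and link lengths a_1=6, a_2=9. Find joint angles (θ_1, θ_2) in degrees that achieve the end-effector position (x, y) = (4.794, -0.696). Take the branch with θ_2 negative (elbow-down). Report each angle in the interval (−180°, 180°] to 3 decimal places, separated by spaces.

103.481 -150.003

cos θ_2 = (23.4669−6²−9²)/(2·6·9) = -0.8660; θ_2 = -150.0026° (elbow-down)
β = atan2(-0.6960,4.7940) = -8.2606°; ψ = atan2(-4.4997,-1.7944) = -111.7418°
θ_1 = β − ψ = 103.4812°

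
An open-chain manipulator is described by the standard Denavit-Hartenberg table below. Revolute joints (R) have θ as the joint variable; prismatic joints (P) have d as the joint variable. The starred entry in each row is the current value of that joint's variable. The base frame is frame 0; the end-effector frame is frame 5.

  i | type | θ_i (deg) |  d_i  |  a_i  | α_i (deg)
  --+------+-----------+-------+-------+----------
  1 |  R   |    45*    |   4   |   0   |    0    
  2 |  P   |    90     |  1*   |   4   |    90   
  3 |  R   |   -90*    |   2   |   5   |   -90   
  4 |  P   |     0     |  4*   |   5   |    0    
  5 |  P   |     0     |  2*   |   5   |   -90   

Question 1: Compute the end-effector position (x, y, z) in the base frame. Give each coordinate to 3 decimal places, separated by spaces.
after link 1: o_1 = (0.0000, 0.0000, 4.0000)
after link 2: o_2 = (-2.8284, 2.8284, 5.0000)
after link 3: o_3 = (-1.4142, 4.2426, 0.0000)
after link 4: o_4 = (-4.2426, 7.0711, -5.0000)
after link 5: o_5 = (-5.6569, 8.4853, -10.0000)

-5.657 8.485 -10.000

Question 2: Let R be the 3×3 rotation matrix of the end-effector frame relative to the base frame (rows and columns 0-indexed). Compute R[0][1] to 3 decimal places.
End-effector y-axis (col 1 of R) = (0.7071,-0.7071,-0.0000)
R[0][1] = 0.7071

0.707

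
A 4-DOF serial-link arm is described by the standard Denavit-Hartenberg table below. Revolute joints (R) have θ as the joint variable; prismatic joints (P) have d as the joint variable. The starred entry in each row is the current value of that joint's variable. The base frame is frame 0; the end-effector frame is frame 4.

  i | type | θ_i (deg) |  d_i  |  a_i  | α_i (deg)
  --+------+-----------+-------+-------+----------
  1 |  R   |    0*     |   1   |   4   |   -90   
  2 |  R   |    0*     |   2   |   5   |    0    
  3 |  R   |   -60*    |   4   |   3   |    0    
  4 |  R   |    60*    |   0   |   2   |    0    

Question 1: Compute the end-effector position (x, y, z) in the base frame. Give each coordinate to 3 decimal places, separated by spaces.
12.500 6.000 3.598

after link 1: o_1 = (4.0000, 0.0000, 1.0000)
after link 2: o_2 = (9.0000, 2.0000, 1.0000)
after link 3: o_3 = (10.5000, 6.0000, 3.5981)
after link 4: o_4 = (12.5000, 6.0000, 3.5981)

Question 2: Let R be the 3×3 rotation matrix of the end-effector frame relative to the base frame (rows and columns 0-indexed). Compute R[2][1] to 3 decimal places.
-1.000

End-effector y-axis (col 1 of R) = (0.0000,0.0000,-1.0000)
R[2][1] = -1.0000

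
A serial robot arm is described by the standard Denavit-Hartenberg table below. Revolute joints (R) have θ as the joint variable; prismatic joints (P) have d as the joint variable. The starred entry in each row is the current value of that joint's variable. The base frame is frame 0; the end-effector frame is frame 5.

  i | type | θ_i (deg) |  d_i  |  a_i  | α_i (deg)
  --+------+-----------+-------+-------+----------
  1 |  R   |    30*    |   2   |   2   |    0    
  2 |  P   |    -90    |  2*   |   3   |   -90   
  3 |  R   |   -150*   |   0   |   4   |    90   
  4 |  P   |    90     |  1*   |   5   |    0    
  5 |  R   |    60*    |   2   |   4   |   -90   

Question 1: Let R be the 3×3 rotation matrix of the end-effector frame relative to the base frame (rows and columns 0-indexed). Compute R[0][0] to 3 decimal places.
End-effector x-axis (col 0 of R) = (0.8080,-0.3995,-0.4330)
R[0][0] = 0.8080

0.808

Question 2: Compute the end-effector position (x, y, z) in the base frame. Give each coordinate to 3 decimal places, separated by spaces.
after link 1: o_1 = (1.7321, 1.0000, 2.0000)
after link 2: o_2 = (3.2321, -1.5981, 4.0000)
after link 3: o_3 = (1.5000, 1.4019, 6.0000)
after link 4: o_4 = (5.5801, 4.3349, 5.1340)
after link 5: o_5 = (8.3122, 3.6029, 1.6699)

8.312 3.603 1.670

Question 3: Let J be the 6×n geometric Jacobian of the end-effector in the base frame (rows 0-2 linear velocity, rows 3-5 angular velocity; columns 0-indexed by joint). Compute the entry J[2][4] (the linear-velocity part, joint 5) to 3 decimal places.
-1.000

axis z_4 = (-0.2500,0.4330,-0.8660); lever o_n−o_4 = (2.7321,-0.7321,-3.4641)
cross product → J_v[:, 4] = (-2.1340,-3.2321,-1.0000)
J_ω[:, 4] = z_4
entry J[2][4] = -1.0000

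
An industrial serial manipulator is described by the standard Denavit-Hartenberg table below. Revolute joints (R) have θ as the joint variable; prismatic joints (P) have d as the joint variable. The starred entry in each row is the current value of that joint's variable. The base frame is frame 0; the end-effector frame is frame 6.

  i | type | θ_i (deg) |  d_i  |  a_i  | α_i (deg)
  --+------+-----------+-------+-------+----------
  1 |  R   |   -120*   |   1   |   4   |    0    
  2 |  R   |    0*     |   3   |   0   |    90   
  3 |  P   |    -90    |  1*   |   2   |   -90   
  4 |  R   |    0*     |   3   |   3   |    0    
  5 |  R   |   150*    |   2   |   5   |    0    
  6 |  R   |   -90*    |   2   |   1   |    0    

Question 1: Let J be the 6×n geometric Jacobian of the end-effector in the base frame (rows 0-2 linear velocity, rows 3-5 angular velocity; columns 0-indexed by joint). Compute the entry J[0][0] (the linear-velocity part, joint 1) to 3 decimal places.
10.709

axis z_0 = ẑ; lever o_n−o_0 = (-3.4510,-10.7093,2.8301)
cross product → J_v[:, 0] = (10.7093,-3.4510,0.0000)
J_ω[:, 0] = z_0
entry J[0][0] = 10.7093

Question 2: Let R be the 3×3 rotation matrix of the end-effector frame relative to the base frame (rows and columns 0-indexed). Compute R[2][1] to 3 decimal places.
End-effector y-axis (col 1 of R) = (0.4330,-0.2500,0.8660)
R[2][1] = 0.8660

0.866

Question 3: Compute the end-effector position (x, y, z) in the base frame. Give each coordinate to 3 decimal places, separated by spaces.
after link 1: o_1 = (-2.0000, -3.4641, 1.0000)
after link 2: o_2 = (-2.0000, -3.4641, 4.0000)
after link 3: o_3 = (-2.8660, -2.9641, 2.0000)
after link 4: o_4 = (-4.3660, -5.5622, -1.0000)
after link 5: o_5 = (-3.2010, -8.5442, 3.3301)
after link 6: o_6 = (-3.4510, -10.7093, 2.8301)

-3.451 -10.709 2.830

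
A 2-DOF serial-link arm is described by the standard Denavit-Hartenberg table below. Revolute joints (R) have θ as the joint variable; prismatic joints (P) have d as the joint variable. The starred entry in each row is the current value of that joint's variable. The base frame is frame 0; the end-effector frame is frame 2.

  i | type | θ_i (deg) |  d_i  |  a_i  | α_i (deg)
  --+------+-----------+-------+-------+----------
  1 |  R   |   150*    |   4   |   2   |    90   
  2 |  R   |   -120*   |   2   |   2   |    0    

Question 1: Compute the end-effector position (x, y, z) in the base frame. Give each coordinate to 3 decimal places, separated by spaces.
after link 1: o_1 = (-1.7321, 1.0000, 4.0000)
after link 2: o_2 = (0.1340, 2.2321, 2.2679)

0.134 2.232 2.268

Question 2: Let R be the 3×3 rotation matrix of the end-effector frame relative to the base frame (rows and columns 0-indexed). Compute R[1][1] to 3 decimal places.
0.433

End-effector y-axis (col 1 of R) = (-0.7500,0.4330,-0.5000)
R[1][1] = 0.4330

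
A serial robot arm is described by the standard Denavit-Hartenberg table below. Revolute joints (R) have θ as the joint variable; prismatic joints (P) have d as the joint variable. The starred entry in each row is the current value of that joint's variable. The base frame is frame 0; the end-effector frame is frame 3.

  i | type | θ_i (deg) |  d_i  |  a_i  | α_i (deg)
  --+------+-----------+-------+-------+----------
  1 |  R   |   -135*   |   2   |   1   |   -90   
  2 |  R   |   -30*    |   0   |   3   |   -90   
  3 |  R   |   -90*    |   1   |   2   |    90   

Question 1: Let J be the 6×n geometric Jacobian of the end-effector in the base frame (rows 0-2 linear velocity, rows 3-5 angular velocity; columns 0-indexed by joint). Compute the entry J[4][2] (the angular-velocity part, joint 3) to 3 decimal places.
axis z_2 = (-0.3536,-0.3536,-0.8660); lever o_n−o_2 = (1.0607,-1.7678,-0.8660)
cross product → J_v[:, 2] = (-1.2247,-1.2247,1.0000)
J_ω[:, 2] = z_2
entry J[4][2] = -0.3536

-0.354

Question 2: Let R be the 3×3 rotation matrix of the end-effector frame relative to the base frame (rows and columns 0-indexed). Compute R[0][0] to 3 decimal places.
End-effector x-axis (col 0 of R) = (0.7071,-0.7071,0.0000)
R[0][0] = 0.7071

0.707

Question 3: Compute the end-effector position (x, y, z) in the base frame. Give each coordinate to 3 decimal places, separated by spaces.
-1.484 -4.312 2.634

after link 1: o_1 = (-0.7071, -0.7071, 2.0000)
after link 2: o_2 = (-2.5442, -2.5442, 3.5000)
after link 3: o_3 = (-1.4836, -4.3120, 2.6340)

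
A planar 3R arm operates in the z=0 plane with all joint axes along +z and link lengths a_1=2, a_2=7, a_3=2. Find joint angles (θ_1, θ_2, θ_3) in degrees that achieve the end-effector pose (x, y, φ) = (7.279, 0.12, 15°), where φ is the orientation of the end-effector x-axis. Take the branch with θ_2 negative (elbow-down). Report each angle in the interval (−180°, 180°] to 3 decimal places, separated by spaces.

135.005 -150.005 30.000

wrist centre = target − a_3·(cos φ, sin φ) = (5.3471, -0.3976)
cos θ_2 = (28.7501−2²−7²)/(2·2·7) = -0.8661; θ_2 = -150.0048° (elbow-down)
β = atan2(-0.3976,5.3471) = -4.2529°; ψ = atan2(-3.4995,-4.0625) = -139.2578°
θ_1 = β − ψ = 135.0048°
θ_3 = φ − θ_1 − θ_2 = 30.0000° (wrapped to (-180°,180°])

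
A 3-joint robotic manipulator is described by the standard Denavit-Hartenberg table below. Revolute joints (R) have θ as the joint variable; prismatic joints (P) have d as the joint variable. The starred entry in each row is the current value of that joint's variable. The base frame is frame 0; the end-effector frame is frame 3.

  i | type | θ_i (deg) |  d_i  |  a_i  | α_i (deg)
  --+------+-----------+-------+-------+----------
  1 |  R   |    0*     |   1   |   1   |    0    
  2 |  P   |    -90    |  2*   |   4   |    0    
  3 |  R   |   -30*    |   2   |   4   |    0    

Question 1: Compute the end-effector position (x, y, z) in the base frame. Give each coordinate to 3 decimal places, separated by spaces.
after link 1: o_1 = (1.0000, 0.0000, 1.0000)
after link 2: o_2 = (1.0000, -4.0000, 3.0000)
after link 3: o_3 = (-1.0000, -7.4641, 5.0000)

-1.000 -7.464 5.000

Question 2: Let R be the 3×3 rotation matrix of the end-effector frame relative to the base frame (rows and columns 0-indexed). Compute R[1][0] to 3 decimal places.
End-effector x-axis (col 0 of R) = (-0.5000,-0.8660,0.0000)
R[1][0] = -0.8660

-0.866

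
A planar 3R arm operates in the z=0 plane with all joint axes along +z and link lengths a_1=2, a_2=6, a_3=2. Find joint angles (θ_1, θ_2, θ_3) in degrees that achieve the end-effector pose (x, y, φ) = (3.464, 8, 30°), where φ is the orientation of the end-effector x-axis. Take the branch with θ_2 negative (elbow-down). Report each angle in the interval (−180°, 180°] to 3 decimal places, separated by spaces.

wrist centre = target − a_3·(cos φ, sin φ) = (1.7319, 7.0000)
cos θ_2 = (51.9996−2²−6²)/(2·2·6) = 0.5000; θ_2 = -60.0010° (elbow-down)
β = atan2(7.0000,1.7319) = 76.1029°; ψ = atan2(-5.1962,4.9999) = -46.1029°
θ_1 = β − ψ = 122.2058°
θ_3 = φ − θ_1 − θ_2 = -32.2048° (wrapped to (-180°,180°])

122.206 -60.001 -32.205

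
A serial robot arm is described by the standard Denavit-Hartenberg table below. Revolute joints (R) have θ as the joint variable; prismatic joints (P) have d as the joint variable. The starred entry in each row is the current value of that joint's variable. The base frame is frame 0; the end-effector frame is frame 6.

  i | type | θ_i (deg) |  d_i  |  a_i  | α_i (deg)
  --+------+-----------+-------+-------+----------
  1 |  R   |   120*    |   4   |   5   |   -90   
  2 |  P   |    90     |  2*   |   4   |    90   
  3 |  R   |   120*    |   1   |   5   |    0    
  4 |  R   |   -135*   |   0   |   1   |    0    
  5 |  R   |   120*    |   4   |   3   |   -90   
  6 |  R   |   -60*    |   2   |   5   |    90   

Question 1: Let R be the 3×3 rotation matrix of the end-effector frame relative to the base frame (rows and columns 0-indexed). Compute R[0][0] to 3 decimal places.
End-effector x-axis (col 0 of R) = (-0.8513,0.5085,0.1294)
R[0][0] = -0.8513

-0.851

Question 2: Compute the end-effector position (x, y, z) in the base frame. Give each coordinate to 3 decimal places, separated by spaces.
-16.576 6.977 4.889

after link 1: o_1 = (-2.5000, 4.3301, 4.0000)
after link 2: o_2 = (-4.2321, 3.3301, 0.0000)
after link 3: o_3 = (-8.4821, 2.0311, 2.5000)
after link 4: o_4 = (-8.2579, 2.1605, 1.5341)
after link 5: o_5 = (-12.7675, 4.1757, 2.3105)
after link 6: o_6 = (-16.5755, 6.9771, 4.8894)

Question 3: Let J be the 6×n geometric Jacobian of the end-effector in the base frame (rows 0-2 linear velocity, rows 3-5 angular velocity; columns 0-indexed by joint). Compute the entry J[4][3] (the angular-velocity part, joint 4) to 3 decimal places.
axis z_3 = (-0.5000,0.8660,0.0000); lever o_n−o_3 = (-8.0935,4.9460,2.3894)
cross product → J_v[:, 3] = (2.0693,1.1947,4.5361)
J_ω[:, 3] = z_3
entry J[4][3] = 0.8660

0.866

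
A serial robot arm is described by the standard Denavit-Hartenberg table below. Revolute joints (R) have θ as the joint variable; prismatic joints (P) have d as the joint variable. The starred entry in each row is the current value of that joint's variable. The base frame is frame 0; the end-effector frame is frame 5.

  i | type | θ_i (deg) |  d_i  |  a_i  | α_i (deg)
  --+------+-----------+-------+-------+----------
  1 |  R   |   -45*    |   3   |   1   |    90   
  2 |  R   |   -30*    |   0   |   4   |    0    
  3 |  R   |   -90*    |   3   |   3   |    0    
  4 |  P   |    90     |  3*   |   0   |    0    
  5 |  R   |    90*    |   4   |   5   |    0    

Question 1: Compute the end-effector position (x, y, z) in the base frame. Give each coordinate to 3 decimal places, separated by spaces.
-3.207 -10.935 2.732

after link 1: o_1 = (0.7071, -0.7071, 3.0000)
after link 2: o_2 = (3.1566, -3.1566, 1.0000)
after link 3: o_3 = (-0.0254, -4.2173, -1.5981)
after link 4: o_4 = (-2.1467, -6.3386, -1.5981)
after link 5: o_5 = (-3.2074, -10.9348, 2.7321)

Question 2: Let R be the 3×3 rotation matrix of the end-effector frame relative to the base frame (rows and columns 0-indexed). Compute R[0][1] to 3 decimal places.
End-effector y-axis (col 1 of R) = (-0.6124,0.6124,0.5000)
R[0][1] = -0.6124

-0.612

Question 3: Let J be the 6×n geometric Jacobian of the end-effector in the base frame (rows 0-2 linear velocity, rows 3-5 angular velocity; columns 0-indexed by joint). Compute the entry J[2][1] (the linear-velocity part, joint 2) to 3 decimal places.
4.464

axis z_1 = (-0.7071,-0.7071,0.0000); lever o_n−o_1 = (-3.9145,-10.2277,-0.2679)
cross product → J_v[:, 1] = (0.1895,-0.1895,4.4641)
J_ω[:, 1] = z_1
entry J[2][1] = 4.4641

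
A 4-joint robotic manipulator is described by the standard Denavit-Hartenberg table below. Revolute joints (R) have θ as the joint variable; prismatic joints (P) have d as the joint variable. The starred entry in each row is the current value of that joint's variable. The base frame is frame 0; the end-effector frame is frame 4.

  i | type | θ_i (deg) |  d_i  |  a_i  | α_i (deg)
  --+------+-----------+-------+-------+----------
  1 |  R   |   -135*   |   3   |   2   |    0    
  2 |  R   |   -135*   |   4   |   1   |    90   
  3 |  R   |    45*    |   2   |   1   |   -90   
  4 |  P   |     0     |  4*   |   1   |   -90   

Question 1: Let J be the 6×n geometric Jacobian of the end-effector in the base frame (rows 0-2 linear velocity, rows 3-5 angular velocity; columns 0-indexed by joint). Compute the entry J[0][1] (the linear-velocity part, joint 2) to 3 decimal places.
axis z_1 = (0.0000,0.0000,1.0000); lever o_n−o_1 = (2.0000,-0.4142,8.2426)
cross product → J_v[:, 1] = (0.4142,2.0000,-0.0000)
J_ω[:, 1] = z_1
entry J[0][1] = 0.4142

0.414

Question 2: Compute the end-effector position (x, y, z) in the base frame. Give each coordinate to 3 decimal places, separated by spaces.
after link 1: o_1 = (-1.4142, -1.4142, 3.0000)
after link 2: o_2 = (-1.4142, -0.4142, 7.0000)
after link 3: o_3 = (0.5858, 0.2929, 7.7071)
after link 4: o_4 = (0.5858, -1.8284, 11.2426)

0.586 -1.828 11.243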